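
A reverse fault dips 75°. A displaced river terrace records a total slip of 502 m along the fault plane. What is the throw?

throw = dip-slip × sin(dip) = 502 m × sin(75°) = 485 m

485 m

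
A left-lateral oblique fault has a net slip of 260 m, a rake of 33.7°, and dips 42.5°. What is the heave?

dip-slip = net slip × sin(rake) = 260 m × sin(33.7°) = 144.3 m
heave = dip-slip × cos(dip) = 144.3 × cos(42.5°) = 106 m

106 m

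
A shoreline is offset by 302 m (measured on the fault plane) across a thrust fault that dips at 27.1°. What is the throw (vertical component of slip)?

throw = dip-slip × sin(dip) = 302 m × sin(27.1°) = 138 m

138 m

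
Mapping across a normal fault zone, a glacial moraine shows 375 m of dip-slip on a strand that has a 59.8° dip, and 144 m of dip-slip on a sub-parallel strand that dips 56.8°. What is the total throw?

445 m

throw_A = 375 × sin(59.8°) = 324.1 m
throw_B = 144 × sin(56.8°) = 120.5 m
total = 324.1 + 120.5 = 445 m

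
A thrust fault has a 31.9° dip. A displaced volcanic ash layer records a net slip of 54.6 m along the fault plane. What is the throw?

throw = dip-slip × sin(dip) = 54.6 m × sin(31.9°) = 28.9 m

28.9 m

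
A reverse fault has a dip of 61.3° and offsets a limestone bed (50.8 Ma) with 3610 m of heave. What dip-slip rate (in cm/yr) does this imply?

dip-slip = heave / cos(dip) = 3610 m / cos(61.3°) = 7517 m
rate = 7517 m / 50.8 Ma = 0.000148 m/yr = 0.0148 cm/yr

0.0148 cm/yr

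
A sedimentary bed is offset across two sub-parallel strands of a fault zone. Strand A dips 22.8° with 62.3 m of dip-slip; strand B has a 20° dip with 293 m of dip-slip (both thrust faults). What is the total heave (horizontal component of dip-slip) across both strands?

heave_A = 62.3 × cos(22.8°) = 57.43 m
heave_B = 293 × cos(20°) = 275.3 m
total = 57.43 + 275.3 = 333 m

333 m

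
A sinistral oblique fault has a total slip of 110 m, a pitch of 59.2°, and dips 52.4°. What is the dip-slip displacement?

dip-slip = net slip × sin(rake) = 110 m × sin(59.2°) = 94.5 m

94.5 m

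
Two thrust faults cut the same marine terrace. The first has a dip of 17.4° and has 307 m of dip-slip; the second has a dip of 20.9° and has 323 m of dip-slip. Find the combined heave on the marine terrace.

heave_A = 307 × cos(17.4°) = 293 m
heave_B = 323 × cos(20.9°) = 301.7 m
total = 293 + 301.7 = 595 m

595 m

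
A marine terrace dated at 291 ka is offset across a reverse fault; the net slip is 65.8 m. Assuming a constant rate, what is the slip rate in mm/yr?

rate = 65.8 m / 291 ka = 0.000226 m/yr = 0.226 mm/yr

0.226 mm/yr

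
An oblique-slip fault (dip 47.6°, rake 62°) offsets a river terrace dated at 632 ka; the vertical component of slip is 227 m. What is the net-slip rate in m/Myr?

551 m/Myr

dip-slip = throw / sin(dip) = 227 / sin(47.6°) = 307.4 m
net slip = dip-slip / sin(rake) = 307.4 / sin(62°) = 348.2 m
rate = 348.2 m / 632 ka = 0.000551 m/yr = 551 m/Myr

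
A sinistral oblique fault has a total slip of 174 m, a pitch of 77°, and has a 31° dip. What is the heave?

dip-slip = net slip × sin(rake) = 174 m × sin(77°) = 169.5 m
heave = dip-slip × cos(dip) = 169.5 × cos(31°) = 145 m

145 m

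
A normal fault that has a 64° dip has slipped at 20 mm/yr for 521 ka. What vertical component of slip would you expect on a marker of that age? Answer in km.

9.37 km

dip-slip = rate × time = 20 mm/yr × 521 ka = 10420 m
throw = dip-slip × sin(dip) = 10420 × sin(64°) = 9370 m = 9.37 km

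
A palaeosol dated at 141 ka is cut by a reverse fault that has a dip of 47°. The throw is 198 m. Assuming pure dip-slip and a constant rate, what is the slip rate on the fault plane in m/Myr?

1920 m/Myr

dip-slip = throw / sin(dip) = 198 m / sin(47°) = 270.7 m
rate = 270.7 m / 141 ka = 0.00192 m/yr = 1920 m/Myr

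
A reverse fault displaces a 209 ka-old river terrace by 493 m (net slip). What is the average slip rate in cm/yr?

rate = 493 m / 209 ka = 0.00236 m/yr = 0.236 cm/yr

0.236 cm/yr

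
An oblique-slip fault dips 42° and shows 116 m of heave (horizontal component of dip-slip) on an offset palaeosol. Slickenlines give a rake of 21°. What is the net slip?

dip-slip = heave / cos(dip) = 116 / cos(42°) = 156.1 m
net slip = dip-slip / sin(rake) = 156.1 / sin(21°) = 436 m

436 m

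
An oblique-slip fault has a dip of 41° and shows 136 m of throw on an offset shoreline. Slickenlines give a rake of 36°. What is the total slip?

353 m

dip-slip = throw / sin(dip) = 136 / sin(41°) = 207.3 m
net slip = dip-slip / sin(rake) = 207.3 / sin(36°) = 353 m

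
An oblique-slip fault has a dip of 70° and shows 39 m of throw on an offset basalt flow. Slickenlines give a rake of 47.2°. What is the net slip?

56.6 m

dip-slip = throw / sin(dip) = 39 / sin(70°) = 41.50 m
net slip = dip-slip / sin(rake) = 41.50 / sin(47.2°) = 56.6 m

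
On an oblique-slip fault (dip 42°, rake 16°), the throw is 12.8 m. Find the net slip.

69.4 m

dip-slip = throw / sin(dip) = 12.8 / sin(42°) = 19.13 m
net slip = dip-slip / sin(rake) = 19.13 / sin(16°) = 69.4 m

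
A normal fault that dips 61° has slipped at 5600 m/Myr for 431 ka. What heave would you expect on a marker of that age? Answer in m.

1170 m

dip-slip = rate × time = 5600 m/Myr × 431 ka = 2414 m
heave = dip-slip × cos(dip) = 2414 × cos(61°) = 1170 m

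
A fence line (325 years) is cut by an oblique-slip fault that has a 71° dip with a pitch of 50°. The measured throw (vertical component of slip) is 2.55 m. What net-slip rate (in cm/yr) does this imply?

dip-slip = throw / sin(dip) = 2.55 / sin(71°) = 2.697 m
net slip = dip-slip / sin(rake) = 2.697 / sin(50°) = 3.521 m
rate = 3.521 m / 325 years = 0.0108 m/yr = 1.08 cm/yr

1.08 cm/yr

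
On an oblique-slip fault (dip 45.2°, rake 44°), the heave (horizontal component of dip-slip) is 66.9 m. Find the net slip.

dip-slip = heave / cos(dip) = 66.9 / cos(45.2°) = 94.94 m
net slip = dip-slip / sin(rake) = 94.94 / sin(44°) = 137 m

137 m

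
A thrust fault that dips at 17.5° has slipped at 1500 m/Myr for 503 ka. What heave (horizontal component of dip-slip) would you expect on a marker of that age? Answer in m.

dip-slip = rate × time = 1500 m/Myr × 503 ka = 754.5 m
heave = dip-slip × cos(dip) = 754.5 × cos(17.5°) = 720 m

720 m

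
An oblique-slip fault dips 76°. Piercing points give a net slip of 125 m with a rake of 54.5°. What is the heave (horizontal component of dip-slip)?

24.6 m

dip-slip = net slip × sin(rake) = 125 m × sin(54.5°) = 101.8 m
heave = dip-slip × cos(dip) = 101.8 × cos(76°) = 24.6 m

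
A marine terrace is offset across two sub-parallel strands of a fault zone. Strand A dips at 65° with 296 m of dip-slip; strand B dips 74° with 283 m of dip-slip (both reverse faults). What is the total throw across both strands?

throw_A = 296 × sin(65°) = 268.3 m
throw_B = 283 × sin(74°) = 272 m
total = 268.3 + 272 = 540 m

540 m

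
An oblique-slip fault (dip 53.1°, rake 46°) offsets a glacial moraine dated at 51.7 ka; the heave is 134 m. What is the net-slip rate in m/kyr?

dip-slip = heave / cos(dip) = 134 / cos(53.1°) = 223.2 m
net slip = dip-slip / sin(rake) = 223.2 / sin(46°) = 310.3 m
rate = 310.3 m / 51.7 ka = 0.00600 m/yr = 6 m/kyr

6 m/kyr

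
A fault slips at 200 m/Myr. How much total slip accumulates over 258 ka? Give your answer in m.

slip = rate × time = 200 m/Myr × 258 ka = 51.6 m

51.6 m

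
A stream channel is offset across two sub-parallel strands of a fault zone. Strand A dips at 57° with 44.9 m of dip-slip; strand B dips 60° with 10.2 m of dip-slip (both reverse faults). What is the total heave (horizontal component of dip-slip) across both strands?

heave_A = 44.9 × cos(57°) = 24.45 m
heave_B = 10.2 × cos(60°) = 5.100 m
total = 24.45 + 5.100 = 29.6 m

29.6 m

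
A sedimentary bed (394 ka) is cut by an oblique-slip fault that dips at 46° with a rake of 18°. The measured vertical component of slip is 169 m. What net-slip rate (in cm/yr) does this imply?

dip-slip = throw / sin(dip) = 169 / sin(46°) = 234.9 m
net slip = dip-slip / sin(rake) = 234.9 / sin(18°) = 760.3 m
rate = 760.3 m / 394 ka = 0.00193 m/yr = 0.193 cm/yr

0.193 cm/yr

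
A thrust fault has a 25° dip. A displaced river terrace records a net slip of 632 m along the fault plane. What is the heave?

573 m

heave = dip-slip × cos(dip) = 632 m × cos(25°) = 573 m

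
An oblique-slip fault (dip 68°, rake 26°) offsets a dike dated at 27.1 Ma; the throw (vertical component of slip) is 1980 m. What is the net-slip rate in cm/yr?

0.0180 cm/yr

dip-slip = throw / sin(dip) = 1980 / sin(68°) = 2135 m
net slip = dip-slip / sin(rake) = 2135 / sin(26°) = 4871 m
rate = 4871 m / 27.1 Ma = 0.000180 m/yr = 0.0180 cm/yr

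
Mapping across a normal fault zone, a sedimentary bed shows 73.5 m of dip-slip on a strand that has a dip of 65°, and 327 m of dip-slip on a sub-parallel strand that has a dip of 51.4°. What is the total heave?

235 m

heave_A = 73.5 × cos(65°) = 31.06 m
heave_B = 327 × cos(51.4°) = 204 m
total = 31.06 + 204 = 235 m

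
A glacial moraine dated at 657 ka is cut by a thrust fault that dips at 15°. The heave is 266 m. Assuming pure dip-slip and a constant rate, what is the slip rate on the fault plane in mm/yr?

0.419 mm/yr

dip-slip = heave / cos(dip) = 266 m / cos(15°) = 275.4 m
rate = 275.4 m / 657 ka = 0.000419 m/yr = 0.419 mm/yr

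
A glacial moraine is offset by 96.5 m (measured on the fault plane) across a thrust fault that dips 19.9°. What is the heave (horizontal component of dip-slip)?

heave = dip-slip × cos(dip) = 96.5 m × cos(19.9°) = 90.7 m

90.7 m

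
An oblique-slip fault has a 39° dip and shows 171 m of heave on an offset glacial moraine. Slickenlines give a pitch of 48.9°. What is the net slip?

dip-slip = heave / cos(dip) = 171 / cos(39°) = 220 m
net slip = dip-slip / sin(rake) = 220 / sin(48.9°) = 292 m

292 m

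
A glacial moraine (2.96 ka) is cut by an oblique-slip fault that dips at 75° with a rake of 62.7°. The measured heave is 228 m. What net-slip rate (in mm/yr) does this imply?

335 mm/yr

dip-slip = heave / cos(dip) = 228 / cos(75°) = 880.9 m
net slip = dip-slip / sin(rake) = 880.9 / sin(62.7°) = 991.3 m
rate = 991.3 m / 2.96 ka = 0.335 m/yr = 335 mm/yr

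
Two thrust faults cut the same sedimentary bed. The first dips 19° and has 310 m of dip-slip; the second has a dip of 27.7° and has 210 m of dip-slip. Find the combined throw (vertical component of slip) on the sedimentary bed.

199 m

throw_A = 310 × sin(19°) = 100.9 m
throw_B = 210 × sin(27.7°) = 97.62 m
total = 100.9 + 97.62 = 199 m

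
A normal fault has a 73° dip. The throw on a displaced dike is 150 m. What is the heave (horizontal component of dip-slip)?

heave = throw / tan(dip) = 150 / tan(73°) = 45.9 m

45.9 m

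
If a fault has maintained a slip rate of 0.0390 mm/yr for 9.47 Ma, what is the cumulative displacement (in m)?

slip = rate × time = 0.0390 mm/yr × 9.47 Ma = 369 m

369 m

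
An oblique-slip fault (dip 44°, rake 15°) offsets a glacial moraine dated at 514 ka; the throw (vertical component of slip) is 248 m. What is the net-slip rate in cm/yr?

dip-slip = throw / sin(dip) = 248 / sin(44°) = 357 m
net slip = dip-slip / sin(rake) = 357 / sin(15°) = 1379 m
rate = 1379 m / 514 ka = 0.00268 m/yr = 0.268 cm/yr

0.268 cm/yr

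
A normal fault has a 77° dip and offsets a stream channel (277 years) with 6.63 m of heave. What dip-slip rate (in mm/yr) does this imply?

dip-slip = heave / cos(dip) = 6.63 m / cos(77°) = 29.47 m
rate = 29.47 m / 277 years = 0.106 m/yr = 106 mm/yr

106 mm/yr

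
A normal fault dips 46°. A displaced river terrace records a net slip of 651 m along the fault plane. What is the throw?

468 m

throw = dip-slip × sin(dip) = 651 m × sin(46°) = 468 m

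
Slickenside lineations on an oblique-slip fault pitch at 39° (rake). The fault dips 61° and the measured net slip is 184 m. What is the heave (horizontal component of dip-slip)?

56.1 m

dip-slip = net slip × sin(rake) = 184 m × sin(39°) = 115.8 m
heave = dip-slip × cos(dip) = 115.8 × cos(61°) = 56.1 m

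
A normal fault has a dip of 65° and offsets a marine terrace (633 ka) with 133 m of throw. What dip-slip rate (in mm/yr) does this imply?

0.232 mm/yr

dip-slip = throw / sin(dip) = 133 m / sin(65°) = 146.7 m
rate = 146.7 m / 633 ka = 0.000232 m/yr = 0.232 mm/yr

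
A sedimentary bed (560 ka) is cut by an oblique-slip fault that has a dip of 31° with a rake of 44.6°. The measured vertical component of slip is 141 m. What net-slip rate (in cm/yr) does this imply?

0.0696 cm/yr

dip-slip = throw / sin(dip) = 141 / sin(31°) = 273.8 m
net slip = dip-slip / sin(rake) = 273.8 / sin(44.6°) = 389.9 m
rate = 389.9 m / 560 ka = 0.000696 m/yr = 0.0696 cm/yr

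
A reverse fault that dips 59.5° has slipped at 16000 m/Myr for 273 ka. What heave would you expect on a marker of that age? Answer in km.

dip-slip = rate × time = 16000 m/Myr × 273 ka = 4368 m
heave = dip-slip × cos(dip) = 4368 × cos(59.5°) = 2220 m = 2.22 km

2.22 km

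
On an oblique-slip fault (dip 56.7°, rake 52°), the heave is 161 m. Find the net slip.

dip-slip = heave / cos(dip) = 161 / cos(56.7°) = 293.2 m
net slip = dip-slip / sin(rake) = 293.2 / sin(52°) = 372 m

372 m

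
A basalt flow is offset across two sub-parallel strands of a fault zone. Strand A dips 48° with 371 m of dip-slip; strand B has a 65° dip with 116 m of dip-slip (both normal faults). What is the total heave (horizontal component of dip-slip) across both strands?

297 m

heave_A = 371 × cos(48°) = 248.2 m
heave_B = 116 × cos(65°) = 49.02 m
total = 248.2 + 49.02 = 297 m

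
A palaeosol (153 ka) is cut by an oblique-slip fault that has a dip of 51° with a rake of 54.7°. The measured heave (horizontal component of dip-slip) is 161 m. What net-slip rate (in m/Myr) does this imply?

dip-slip = heave / cos(dip) = 161 / cos(51°) = 255.8 m
net slip = dip-slip / sin(rake) = 255.8 / sin(54.7°) = 313.5 m
rate = 313.5 m / 153 ka = 0.00205 m/yr = 2050 m/Myr

2050 m/Myr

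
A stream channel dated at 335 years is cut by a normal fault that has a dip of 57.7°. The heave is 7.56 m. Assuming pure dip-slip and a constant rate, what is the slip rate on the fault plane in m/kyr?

dip-slip = heave / cos(dip) = 7.56 m / cos(57.7°) = 14.15 m
rate = 14.15 m / 335 years = 0.0422 m/yr = 42.2 m/kyr

42.2 m/kyr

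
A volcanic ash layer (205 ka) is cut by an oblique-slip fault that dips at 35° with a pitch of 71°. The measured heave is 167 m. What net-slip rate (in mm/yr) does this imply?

1.05 mm/yr

dip-slip = heave / cos(dip) = 167 / cos(35°) = 203.9 m
net slip = dip-slip / sin(rake) = 203.9 / sin(71°) = 215.6 m
rate = 215.6 m / 205 ka = 0.00105 m/yr = 1.05 mm/yr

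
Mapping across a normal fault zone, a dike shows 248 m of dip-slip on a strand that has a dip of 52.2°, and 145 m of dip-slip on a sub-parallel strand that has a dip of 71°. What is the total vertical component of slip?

333 m

throw_A = 248 × sin(52.2°) = 196 m
throw_B = 145 × sin(71°) = 137.1 m
total = 196 + 137.1 = 333 m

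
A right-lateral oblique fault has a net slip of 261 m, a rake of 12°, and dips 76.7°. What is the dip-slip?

54.3 m

dip-slip = net slip × sin(rake) = 261 m × sin(12°) = 54.3 m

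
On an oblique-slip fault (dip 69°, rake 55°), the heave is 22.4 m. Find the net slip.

dip-slip = heave / cos(dip) = 22.4 / cos(69°) = 62.51 m
net slip = dip-slip / sin(rake) = 62.51 / sin(55°) = 76.3 m

76.3 m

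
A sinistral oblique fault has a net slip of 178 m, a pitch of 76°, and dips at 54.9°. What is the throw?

dip-slip = net slip × sin(rake) = 178 m × sin(76°) = 172.7 m
throw = dip-slip × sin(dip) = 172.7 × sin(54.9°) = 141 m

141 m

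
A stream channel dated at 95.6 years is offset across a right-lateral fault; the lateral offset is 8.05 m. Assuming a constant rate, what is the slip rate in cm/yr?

8.42 cm/yr

rate = 8.05 m / 95.6 years = 0.0842 m/yr = 8.42 cm/yr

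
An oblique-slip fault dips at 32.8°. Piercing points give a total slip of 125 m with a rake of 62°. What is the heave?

dip-slip = net slip × sin(rake) = 125 m × sin(62°) = 110.4 m
heave = dip-slip × cos(dip) = 110.4 × cos(32.8°) = 92.8 m

92.8 m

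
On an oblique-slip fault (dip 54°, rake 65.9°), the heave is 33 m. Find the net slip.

dip-slip = heave / cos(dip) = 33 / cos(54°) = 56.14 m
net slip = dip-slip / sin(rake) = 56.14 / sin(65.9°) = 61.5 m

61.5 m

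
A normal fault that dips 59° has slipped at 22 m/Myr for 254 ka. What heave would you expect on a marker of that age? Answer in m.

dip-slip = rate × time = 22 m/Myr × 254 ka = 5.588 m
heave = dip-slip × cos(dip) = 5.588 × cos(59°) = 2.88 m

2.88 m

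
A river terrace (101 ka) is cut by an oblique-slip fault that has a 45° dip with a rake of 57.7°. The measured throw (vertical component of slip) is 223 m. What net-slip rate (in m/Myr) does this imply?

dip-slip = throw / sin(dip) = 223 / sin(45°) = 315.4 m
net slip = dip-slip / sin(rake) = 315.4 / sin(57.7°) = 373.1 m
rate = 373.1 m / 101 ka = 0.00369 m/yr = 3690 m/Myr

3690 m/Myr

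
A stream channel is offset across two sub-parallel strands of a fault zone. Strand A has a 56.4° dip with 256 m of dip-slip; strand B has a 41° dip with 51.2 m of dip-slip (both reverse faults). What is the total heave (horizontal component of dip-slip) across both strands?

180 m

heave_A = 256 × cos(56.4°) = 141.7 m
heave_B = 51.2 × cos(41°) = 38.64 m
total = 141.7 + 38.64 = 180 m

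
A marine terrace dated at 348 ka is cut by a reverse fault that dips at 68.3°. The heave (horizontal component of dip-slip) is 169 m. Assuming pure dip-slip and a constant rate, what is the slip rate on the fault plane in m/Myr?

dip-slip = heave / cos(dip) = 169 m / cos(68.3°) = 457.1 m
rate = 457.1 m / 348 ka = 0.00131 m/yr = 1310 m/Myr

1310 m/Myr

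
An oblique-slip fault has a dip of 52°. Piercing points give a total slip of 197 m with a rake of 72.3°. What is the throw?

dip-slip = net slip × sin(rake) = 197 m × sin(72.3°) = 187.7 m
throw = dip-slip × sin(dip) = 187.7 × sin(52°) = 148 m

148 m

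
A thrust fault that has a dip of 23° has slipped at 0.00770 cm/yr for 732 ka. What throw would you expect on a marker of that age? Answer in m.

dip-slip = rate × time = 0.00770 cm/yr × 732 ka = 56.36 m
throw = dip-slip × sin(dip) = 56.36 × sin(23°) = 22 m

22 m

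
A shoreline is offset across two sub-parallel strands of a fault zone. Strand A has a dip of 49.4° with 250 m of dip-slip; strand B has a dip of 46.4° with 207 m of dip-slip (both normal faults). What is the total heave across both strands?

305 m

heave_A = 250 × cos(49.4°) = 162.7 m
heave_B = 207 × cos(46.4°) = 142.8 m
total = 162.7 + 142.8 = 305 m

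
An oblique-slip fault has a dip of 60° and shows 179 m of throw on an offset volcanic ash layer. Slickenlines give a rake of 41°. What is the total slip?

315 m

dip-slip = throw / sin(dip) = 179 / sin(60°) = 206.7 m
net slip = dip-slip / sin(rake) = 206.7 / sin(41°) = 315 m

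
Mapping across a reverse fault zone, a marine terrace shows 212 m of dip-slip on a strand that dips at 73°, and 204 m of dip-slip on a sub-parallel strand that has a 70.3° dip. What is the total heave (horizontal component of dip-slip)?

131 m

heave_A = 212 × cos(73°) = 61.98 m
heave_B = 204 × cos(70.3°) = 68.77 m
total = 61.98 + 68.77 = 131 m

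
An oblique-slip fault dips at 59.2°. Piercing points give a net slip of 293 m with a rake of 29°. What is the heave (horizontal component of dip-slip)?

dip-slip = net slip × sin(rake) = 293 m × sin(29°) = 142 m
heave = dip-slip × cos(dip) = 142 × cos(59.2°) = 72.7 m

72.7 m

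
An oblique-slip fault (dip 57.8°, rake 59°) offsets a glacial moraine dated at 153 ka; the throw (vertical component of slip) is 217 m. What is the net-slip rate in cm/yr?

dip-slip = throw / sin(dip) = 217 / sin(57.8°) = 256.4 m
net slip = dip-slip / sin(rake) = 256.4 / sin(59°) = 299.2 m
rate = 299.2 m / 153 ka = 0.00196 m/yr = 0.196 cm/yr

0.196 cm/yr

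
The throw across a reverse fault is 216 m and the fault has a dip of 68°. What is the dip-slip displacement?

dip-slip = throw / sin(dip) = 216 / sin(68°) = 233 m

233 m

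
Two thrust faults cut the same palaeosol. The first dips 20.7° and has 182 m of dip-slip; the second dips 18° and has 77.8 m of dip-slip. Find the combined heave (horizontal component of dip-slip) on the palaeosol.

244 m

heave_A = 182 × cos(20.7°) = 170.3 m
heave_B = 77.8 × cos(18°) = 73.99 m
total = 170.3 + 73.99 = 244 m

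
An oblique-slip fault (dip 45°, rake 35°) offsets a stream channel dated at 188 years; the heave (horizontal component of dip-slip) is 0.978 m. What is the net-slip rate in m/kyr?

12.8 m/kyr

dip-slip = heave / cos(dip) = 0.978 / cos(45°) = 1.383 m
net slip = dip-slip / sin(rake) = 1.383 / sin(35°) = 2.411 m
rate = 2.411 m / 188 years = 0.0128 m/yr = 12.8 m/kyr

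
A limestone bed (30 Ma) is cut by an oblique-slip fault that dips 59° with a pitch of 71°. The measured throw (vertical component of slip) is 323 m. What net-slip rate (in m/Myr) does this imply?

dip-slip = throw / sin(dip) = 323 / sin(59°) = 376.8 m
net slip = dip-slip / sin(rake) = 376.8 / sin(71°) = 398.5 m
rate = 398.5 m / 30 Ma = 0.0000133 m/yr = 13.3 m/Myr

13.3 m/Myr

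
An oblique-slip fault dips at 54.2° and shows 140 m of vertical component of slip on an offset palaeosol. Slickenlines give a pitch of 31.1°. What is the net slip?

334 m

dip-slip = throw / sin(dip) = 140 / sin(54.2°) = 172.6 m
net slip = dip-slip / sin(rake) = 172.6 / sin(31.1°) = 334 m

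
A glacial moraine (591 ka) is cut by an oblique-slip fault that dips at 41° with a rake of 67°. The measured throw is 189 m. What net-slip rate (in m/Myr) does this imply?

530 m/Myr

dip-slip = throw / sin(dip) = 189 / sin(41°) = 288.1 m
net slip = dip-slip / sin(rake) = 288.1 / sin(67°) = 313 m
rate = 313 m / 591 ka = 0.000530 m/yr = 530 m/Myr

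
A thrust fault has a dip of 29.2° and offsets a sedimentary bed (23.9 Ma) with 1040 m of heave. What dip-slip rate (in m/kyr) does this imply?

dip-slip = heave / cos(dip) = 1040 m / cos(29.2°) = 1191 m
rate = 1191 m / 23.9 Ma = 0.0000498 m/yr = 0.0498 m/kyr

0.0498 m/kyr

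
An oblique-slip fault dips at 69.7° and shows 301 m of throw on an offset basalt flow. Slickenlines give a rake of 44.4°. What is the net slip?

459 m

dip-slip = throw / sin(dip) = 301 / sin(69.7°) = 320.9 m
net slip = dip-slip / sin(rake) = 320.9 / sin(44.4°) = 459 m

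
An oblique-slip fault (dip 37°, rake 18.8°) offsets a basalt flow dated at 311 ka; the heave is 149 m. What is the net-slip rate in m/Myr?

dip-slip = heave / cos(dip) = 149 / cos(37°) = 186.6 m
net slip = dip-slip / sin(rake) = 186.6 / sin(18.8°) = 578.9 m
rate = 578.9 m / 311 ka = 0.00186 m/yr = 1860 m/Myr

1860 m/Myr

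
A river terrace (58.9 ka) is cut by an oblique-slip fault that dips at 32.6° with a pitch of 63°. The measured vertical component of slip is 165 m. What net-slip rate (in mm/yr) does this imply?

dip-slip = throw / sin(dip) = 165 / sin(32.6°) = 306.3 m
net slip = dip-slip / sin(rake) = 306.3 / sin(63°) = 343.7 m
rate = 343.7 m / 58.9 ka = 0.00584 m/yr = 5.84 mm/yr

5.84 mm/yr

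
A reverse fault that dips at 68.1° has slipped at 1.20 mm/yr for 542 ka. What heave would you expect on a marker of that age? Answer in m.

dip-slip = rate × time = 1.20 mm/yr × 542 ka = 650.4 m
heave = dip-slip × cos(dip) = 650.4 × cos(68.1°) = 243 m

243 m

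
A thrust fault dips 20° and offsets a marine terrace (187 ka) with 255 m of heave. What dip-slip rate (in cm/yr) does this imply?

dip-slip = heave / cos(dip) = 255 m / cos(20°) = 271.4 m
rate = 271.4 m / 187 ka = 0.00145 m/yr = 0.145 cm/yr

0.145 cm/yr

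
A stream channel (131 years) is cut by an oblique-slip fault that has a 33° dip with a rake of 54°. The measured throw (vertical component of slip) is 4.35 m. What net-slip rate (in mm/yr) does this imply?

dip-slip = throw / sin(dip) = 4.35 / sin(33°) = 7.987 m
net slip = dip-slip / sin(rake) = 7.987 / sin(54°) = 9.872 m
rate = 9.872 m / 131 years = 0.0754 m/yr = 75.4 mm/yr

75.4 mm/yr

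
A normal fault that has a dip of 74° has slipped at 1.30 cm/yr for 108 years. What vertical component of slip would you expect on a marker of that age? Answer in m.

dip-slip = rate × time = 1.30 cm/yr × 108 years = 1.404 m
throw = dip-slip × sin(dip) = 1.404 × sin(74°) = 1.35 m

1.35 m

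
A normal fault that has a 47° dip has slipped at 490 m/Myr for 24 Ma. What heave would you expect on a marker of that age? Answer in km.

dip-slip = rate × time = 490 m/Myr × 24 Ma = 11760 m
heave = dip-slip × cos(dip) = 11760 × cos(47°) = 8020 m = 8.02 km

8.02 km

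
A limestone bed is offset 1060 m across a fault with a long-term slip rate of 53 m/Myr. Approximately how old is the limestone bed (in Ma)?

20 Ma

age = offset / rate = 1060 m / (53 m/Myr) = 2e+07 yr = 20 Ma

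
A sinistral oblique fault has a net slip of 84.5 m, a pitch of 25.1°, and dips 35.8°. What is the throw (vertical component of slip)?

21 m

dip-slip = net slip × sin(rake) = 84.5 m × sin(25.1°) = 35.84 m
throw = dip-slip × sin(dip) = 35.84 × sin(35.8°) = 21 m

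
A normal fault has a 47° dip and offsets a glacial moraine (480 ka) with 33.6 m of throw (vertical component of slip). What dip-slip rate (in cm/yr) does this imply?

0.00957 cm/yr

dip-slip = throw / sin(dip) = 33.6 m / sin(47°) = 45.94 m
rate = 45.94 m / 480 ka = 0.0000957 m/yr = 0.00957 cm/yr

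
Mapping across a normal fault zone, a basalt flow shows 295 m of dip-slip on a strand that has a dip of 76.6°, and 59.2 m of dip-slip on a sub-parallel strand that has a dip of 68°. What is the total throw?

342 m

throw_A = 295 × sin(76.6°) = 287 m
throw_B = 59.2 × sin(68°) = 54.89 m
total = 287 + 54.89 = 342 m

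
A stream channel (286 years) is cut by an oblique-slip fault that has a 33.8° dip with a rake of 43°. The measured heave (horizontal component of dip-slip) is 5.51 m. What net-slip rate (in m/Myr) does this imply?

dip-slip = heave / cos(dip) = 5.51 / cos(33.8°) = 6.631 m
net slip = dip-slip / sin(rake) = 6.631 / sin(43°) = 9.722 m
rate = 9.722 m / 286 years = 0.0340 m/yr = 34000 m/Myr

34000 m/Myr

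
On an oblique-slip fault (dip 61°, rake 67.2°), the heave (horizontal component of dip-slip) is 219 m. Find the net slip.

dip-slip = heave / cos(dip) = 219 / cos(61°) = 451.7 m
net slip = dip-slip / sin(rake) = 451.7 / sin(67.2°) = 490 m

490 m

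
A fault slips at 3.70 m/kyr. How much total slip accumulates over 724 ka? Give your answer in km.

slip = rate × time = 3.70 m/kyr × 724 ka = 2680 m = 2.68 km

2.68 km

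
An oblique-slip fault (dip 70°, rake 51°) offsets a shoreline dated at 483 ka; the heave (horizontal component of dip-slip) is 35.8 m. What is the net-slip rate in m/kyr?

dip-slip = heave / cos(dip) = 35.8 / cos(70°) = 104.7 m
net slip = dip-slip / sin(rake) = 104.7 / sin(51°) = 134.7 m
rate = 134.7 m / 483 ka = 0.000279 m/yr = 0.279 m/kyr

0.279 m/kyr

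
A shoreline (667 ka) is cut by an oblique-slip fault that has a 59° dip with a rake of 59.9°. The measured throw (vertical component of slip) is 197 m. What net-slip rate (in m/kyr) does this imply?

dip-slip = throw / sin(dip) = 197 / sin(59°) = 229.8 m
net slip = dip-slip / sin(rake) = 229.8 / sin(59.9°) = 265.6 m
rate = 265.6 m / 667 ka = 0.000398 m/yr = 0.398 m/kyr

0.398 m/kyr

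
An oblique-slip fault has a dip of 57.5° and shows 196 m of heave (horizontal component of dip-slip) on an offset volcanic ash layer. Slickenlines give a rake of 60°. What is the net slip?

421 m

dip-slip = heave / cos(dip) = 196 / cos(57.5°) = 364.8 m
net slip = dip-slip / sin(rake) = 364.8 / sin(60°) = 421 m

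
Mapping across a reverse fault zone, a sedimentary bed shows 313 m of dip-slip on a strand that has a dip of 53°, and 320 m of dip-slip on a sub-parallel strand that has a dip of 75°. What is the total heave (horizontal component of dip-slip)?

heave_A = 313 × cos(53°) = 188.4 m
heave_B = 320 × cos(75°) = 82.82 m
total = 188.4 + 82.82 = 271 m

271 m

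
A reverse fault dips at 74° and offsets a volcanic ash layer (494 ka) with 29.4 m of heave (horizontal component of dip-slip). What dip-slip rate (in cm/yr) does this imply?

0.0216 cm/yr

dip-slip = heave / cos(dip) = 29.4 m / cos(74°) = 106.7 m
rate = 106.7 m / 494 ka = 0.000216 m/yr = 0.0216 cm/yr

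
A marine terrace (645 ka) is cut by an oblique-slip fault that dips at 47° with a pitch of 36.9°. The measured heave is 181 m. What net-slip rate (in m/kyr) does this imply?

0.685 m/kyr

dip-slip = heave / cos(dip) = 181 / cos(47°) = 265.4 m
net slip = dip-slip / sin(rake) = 265.4 / sin(36.9°) = 442 m
rate = 442 m / 645 ka = 0.000685 m/yr = 0.685 m/kyr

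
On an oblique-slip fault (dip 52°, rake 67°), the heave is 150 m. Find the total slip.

265 m

dip-slip = heave / cos(dip) = 150 / cos(52°) = 243.6 m
net slip = dip-slip / sin(rake) = 243.6 / sin(67°) = 265 m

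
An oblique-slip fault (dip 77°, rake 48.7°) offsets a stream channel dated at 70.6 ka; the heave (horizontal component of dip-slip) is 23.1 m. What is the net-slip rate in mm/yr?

1.94 mm/yr

dip-slip = heave / cos(dip) = 23.1 / cos(77°) = 102.7 m
net slip = dip-slip / sin(rake) = 102.7 / sin(48.7°) = 136.7 m
rate = 136.7 m / 70.6 ka = 0.00194 m/yr = 1.94 mm/yr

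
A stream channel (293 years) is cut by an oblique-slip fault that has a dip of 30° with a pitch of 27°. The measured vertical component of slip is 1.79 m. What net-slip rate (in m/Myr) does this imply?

dip-slip = throw / sin(dip) = 1.79 / sin(30°) = 3.580 m
net slip = dip-slip / sin(rake) = 3.580 / sin(27°) = 7.886 m
rate = 7.886 m / 293 years = 0.0269 m/yr = 26900 m/Myr

26900 m/Myr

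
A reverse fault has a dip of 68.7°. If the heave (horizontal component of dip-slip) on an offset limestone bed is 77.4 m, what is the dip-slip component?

213 m

dip-slip = heave / cos(dip) = 77.4 / cos(68.7°) = 213 m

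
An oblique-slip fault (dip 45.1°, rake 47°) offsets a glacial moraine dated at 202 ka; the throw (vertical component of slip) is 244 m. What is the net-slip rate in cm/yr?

0.233 cm/yr

dip-slip = throw / sin(dip) = 244 / sin(45.1°) = 344.5 m
net slip = dip-slip / sin(rake) = 344.5 / sin(47°) = 471 m
rate = 471 m / 202 ka = 0.00233 m/yr = 0.233 cm/yr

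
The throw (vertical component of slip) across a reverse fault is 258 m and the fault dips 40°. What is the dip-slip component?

dip-slip = throw / sin(dip) = 258 / sin(40°) = 401 m

401 m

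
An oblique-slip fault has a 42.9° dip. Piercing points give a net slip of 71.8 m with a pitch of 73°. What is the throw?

dip-slip = net slip × sin(rake) = 71.8 m × sin(73°) = 68.66 m
throw = dip-slip × sin(dip) = 68.66 × sin(42.9°) = 46.7 m

46.7 m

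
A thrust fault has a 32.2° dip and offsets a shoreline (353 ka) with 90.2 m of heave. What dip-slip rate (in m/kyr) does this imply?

dip-slip = heave / cos(dip) = 90.2 m / cos(32.2°) = 106.6 m
rate = 106.6 m / 353 ka = 0.000302 m/yr = 0.302 m/kyr

0.302 m/kyr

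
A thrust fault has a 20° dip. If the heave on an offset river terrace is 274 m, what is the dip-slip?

dip-slip = heave / cos(dip) = 274 / cos(20°) = 292 m

292 m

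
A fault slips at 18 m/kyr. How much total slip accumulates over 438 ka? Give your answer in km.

7.88 km

slip = rate × time = 18 m/kyr × 438 ka = 7880 m = 7.88 km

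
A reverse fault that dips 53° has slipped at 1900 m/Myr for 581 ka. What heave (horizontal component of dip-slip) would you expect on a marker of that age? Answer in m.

dip-slip = rate × time = 1900 m/Myr × 581 ka = 1104 m
heave = dip-slip × cos(dip) = 1104 × cos(53°) = 664 m

664 m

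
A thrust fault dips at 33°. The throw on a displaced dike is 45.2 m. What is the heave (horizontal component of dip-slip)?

69.6 m

heave = throw / tan(dip) = 45.2 / tan(33°) = 69.6 m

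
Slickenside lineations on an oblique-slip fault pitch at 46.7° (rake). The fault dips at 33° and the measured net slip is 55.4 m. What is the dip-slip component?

dip-slip = net slip × sin(rake) = 55.4 m × sin(46.7°) = 40.3 m

40.3 m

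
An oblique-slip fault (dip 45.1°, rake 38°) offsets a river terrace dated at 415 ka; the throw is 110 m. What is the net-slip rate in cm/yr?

0.0608 cm/yr

dip-slip = throw / sin(dip) = 110 / sin(45.1°) = 155.3 m
net slip = dip-slip / sin(rake) = 155.3 / sin(38°) = 252.2 m
rate = 252.2 m / 415 ka = 0.000608 m/yr = 0.0608 cm/yr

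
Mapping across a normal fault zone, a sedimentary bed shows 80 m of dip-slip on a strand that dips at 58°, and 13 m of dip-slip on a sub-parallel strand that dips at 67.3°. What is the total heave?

47.4 m

heave_A = 80 × cos(58°) = 42.39 m
heave_B = 13 × cos(67.3°) = 5.017 m
total = 42.39 + 5.017 = 47.4 m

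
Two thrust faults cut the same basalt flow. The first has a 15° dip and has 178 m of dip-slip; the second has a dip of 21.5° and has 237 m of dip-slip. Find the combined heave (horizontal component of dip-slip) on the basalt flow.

392 m

heave_A = 178 × cos(15°) = 171.9 m
heave_B = 237 × cos(21.5°) = 220.5 m
total = 171.9 + 220.5 = 392 m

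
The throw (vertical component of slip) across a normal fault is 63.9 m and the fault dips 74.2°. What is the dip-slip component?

66.4 m

dip-slip = throw / sin(dip) = 63.9 / sin(74.2°) = 66.4 m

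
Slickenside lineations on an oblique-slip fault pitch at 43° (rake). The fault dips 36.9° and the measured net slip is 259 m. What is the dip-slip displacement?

dip-slip = net slip × sin(rake) = 259 m × sin(43°) = 177 m

177 m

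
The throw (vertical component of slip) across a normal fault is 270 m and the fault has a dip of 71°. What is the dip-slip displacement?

286 m

dip-slip = throw / sin(dip) = 270 / sin(71°) = 286 m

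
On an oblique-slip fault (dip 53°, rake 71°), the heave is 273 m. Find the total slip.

dip-slip = heave / cos(dip) = 273 / cos(53°) = 453.6 m
net slip = dip-slip / sin(rake) = 453.6 / sin(71°) = 480 m

480 m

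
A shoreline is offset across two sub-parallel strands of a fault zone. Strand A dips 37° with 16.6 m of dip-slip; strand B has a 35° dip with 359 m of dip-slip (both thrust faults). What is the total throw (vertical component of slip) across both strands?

216 m

throw_A = 16.6 × sin(37°) = 9.990 m
throw_B = 359 × sin(35°) = 205.9 m
total = 9.990 + 205.9 = 216 m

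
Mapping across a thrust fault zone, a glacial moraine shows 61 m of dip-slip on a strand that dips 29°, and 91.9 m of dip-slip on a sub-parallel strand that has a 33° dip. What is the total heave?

130 m

heave_A = 61 × cos(29°) = 53.35 m
heave_B = 91.9 × cos(33°) = 77.07 m
total = 53.35 + 77.07 = 130 m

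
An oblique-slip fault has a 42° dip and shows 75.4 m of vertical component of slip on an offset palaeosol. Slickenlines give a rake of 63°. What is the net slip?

126 m

dip-slip = throw / sin(dip) = 75.4 / sin(42°) = 112.7 m
net slip = dip-slip / sin(rake) = 112.7 / sin(63°) = 126 m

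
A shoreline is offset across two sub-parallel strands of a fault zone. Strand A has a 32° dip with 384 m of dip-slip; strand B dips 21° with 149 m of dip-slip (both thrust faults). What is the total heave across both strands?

heave_A = 384 × cos(32°) = 325.7 m
heave_B = 149 × cos(21°) = 139.1 m
total = 325.7 + 139.1 = 465 m

465 m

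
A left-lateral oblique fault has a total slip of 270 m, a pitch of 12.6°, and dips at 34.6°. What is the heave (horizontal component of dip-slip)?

dip-slip = net slip × sin(rake) = 270 m × sin(12.6°) = 58.90 m
heave = dip-slip × cos(dip) = 58.90 × cos(34.6°) = 48.5 m

48.5 m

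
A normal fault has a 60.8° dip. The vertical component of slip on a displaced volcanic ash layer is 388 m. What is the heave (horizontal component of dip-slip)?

217 m

heave = throw / tan(dip) = 388 / tan(60.8°) = 217 m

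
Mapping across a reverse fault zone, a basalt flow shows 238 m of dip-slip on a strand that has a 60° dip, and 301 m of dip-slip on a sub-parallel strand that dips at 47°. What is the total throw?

throw_A = 238 × sin(60°) = 206.1 m
throw_B = 301 × sin(47°) = 220.1 m
total = 206.1 + 220.1 = 426 m

426 m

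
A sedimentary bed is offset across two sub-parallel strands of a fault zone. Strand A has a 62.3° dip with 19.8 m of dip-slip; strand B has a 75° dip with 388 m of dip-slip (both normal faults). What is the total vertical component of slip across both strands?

392 m

throw_A = 19.8 × sin(62.3°) = 17.53 m
throw_B = 388 × sin(75°) = 374.8 m
total = 17.53 + 374.8 = 392 m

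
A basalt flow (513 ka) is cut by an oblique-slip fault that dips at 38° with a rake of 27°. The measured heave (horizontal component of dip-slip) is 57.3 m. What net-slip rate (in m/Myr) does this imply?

dip-slip = heave / cos(dip) = 57.3 / cos(38°) = 72.71 m
net slip = dip-slip / sin(rake) = 72.71 / sin(27°) = 160.2 m
rate = 160.2 m / 513 ka = 0.000312 m/yr = 312 m/Myr

312 m/Myr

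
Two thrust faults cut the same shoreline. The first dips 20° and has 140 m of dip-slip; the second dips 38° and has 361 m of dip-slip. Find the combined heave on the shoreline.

416 m

heave_A = 140 × cos(20°) = 131.6 m
heave_B = 361 × cos(38°) = 284.5 m
total = 131.6 + 284.5 = 416 m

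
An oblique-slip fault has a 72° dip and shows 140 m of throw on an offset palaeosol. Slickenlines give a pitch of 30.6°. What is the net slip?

289 m

dip-slip = throw / sin(dip) = 140 / sin(72°) = 147.2 m
net slip = dip-slip / sin(rake) = 147.2 / sin(30.6°) = 289 m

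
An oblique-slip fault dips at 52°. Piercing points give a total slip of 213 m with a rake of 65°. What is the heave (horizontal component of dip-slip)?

dip-slip = net slip × sin(rake) = 213 m × sin(65°) = 193 m
heave = dip-slip × cos(dip) = 193 × cos(52°) = 119 m

119 m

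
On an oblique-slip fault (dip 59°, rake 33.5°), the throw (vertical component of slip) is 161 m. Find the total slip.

dip-slip = throw / sin(dip) = 161 / sin(59°) = 187.8 m
net slip = dip-slip / sin(rake) = 187.8 / sin(33.5°) = 340 m

340 m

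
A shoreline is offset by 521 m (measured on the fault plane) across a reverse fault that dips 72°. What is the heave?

161 m

heave = dip-slip × cos(dip) = 521 m × cos(72°) = 161 m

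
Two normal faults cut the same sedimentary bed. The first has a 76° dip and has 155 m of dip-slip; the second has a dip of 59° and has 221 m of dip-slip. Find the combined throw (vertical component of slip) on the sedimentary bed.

340 m

throw_A = 155 × sin(76°) = 150.4 m
throw_B = 221 × sin(59°) = 189.4 m
total = 150.4 + 189.4 = 340 m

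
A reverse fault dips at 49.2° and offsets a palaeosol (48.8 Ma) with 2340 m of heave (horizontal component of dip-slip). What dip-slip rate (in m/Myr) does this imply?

73.4 m/Myr

dip-slip = heave / cos(dip) = 2340 m / cos(49.2°) = 3581 m
rate = 3581 m / 48.8 Ma = 0.0000734 m/yr = 73.4 m/Myr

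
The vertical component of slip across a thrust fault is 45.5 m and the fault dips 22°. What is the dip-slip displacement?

dip-slip = throw / sin(dip) = 45.5 / sin(22°) = 121 m

121 m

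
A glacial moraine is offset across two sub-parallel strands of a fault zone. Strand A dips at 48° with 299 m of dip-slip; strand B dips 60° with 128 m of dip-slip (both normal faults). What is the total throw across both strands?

throw_A = 299 × sin(48°) = 222.2 m
throw_B = 128 × sin(60°) = 110.9 m
total = 222.2 + 110.9 = 333 m

333 m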